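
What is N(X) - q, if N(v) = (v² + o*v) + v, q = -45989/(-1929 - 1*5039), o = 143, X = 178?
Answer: 399331899/6968 ≈ 57309.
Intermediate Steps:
q = 45989/6968 (q = -45989/(-1929 - 5039) = -45989/(-6968) = -45989*(-1/6968) = 45989/6968 ≈ 6.6000)
N(v) = v² + 144*v (N(v) = (v² + 143*v) + v = v² + 144*v)
N(X) - q = 178*(144 + 178) - 1*45989/6968 = 178*322 - 45989/6968 = 57316 - 45989/6968 = 399331899/6968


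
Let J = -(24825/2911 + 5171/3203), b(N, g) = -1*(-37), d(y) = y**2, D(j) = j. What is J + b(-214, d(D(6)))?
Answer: 250418265/9323933 ≈ 26.858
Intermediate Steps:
b(N, g) = 37
J = -94567256/9323933 (J = -(24825*(1/2911) + 5171*(1/3203)) = -(24825/2911 + 5171/3203) = -1*94567256/9323933 = -94567256/9323933 ≈ -10.142)
J + b(-214, d(D(6))) = -94567256/9323933 + 37 = 250418265/9323933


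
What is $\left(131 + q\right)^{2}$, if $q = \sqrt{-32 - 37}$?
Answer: $\left(131 + i \sqrt{69}\right)^{2} \approx 17092.0 + 2176.3 i$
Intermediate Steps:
$q = i \sqrt{69}$ ($q = \sqrt{-69} = i \sqrt{69} \approx 8.3066 i$)
$\left(131 + q\right)^{2} = \left(131 + i \sqrt{69}\right)^{2}$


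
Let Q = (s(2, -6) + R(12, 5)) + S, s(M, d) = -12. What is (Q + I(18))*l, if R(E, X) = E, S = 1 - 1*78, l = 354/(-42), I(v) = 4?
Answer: 4307/7 ≈ 615.29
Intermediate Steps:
l = -59/7 (l = 354*(-1/42) = -59/7 ≈ -8.4286)
S = -77 (S = 1 - 78 = -77)
Q = -77 (Q = (-12 + 12) - 77 = 0 - 77 = -77)
(Q + I(18))*l = (-77 + 4)*(-59/7) = -73*(-59/7) = 4307/7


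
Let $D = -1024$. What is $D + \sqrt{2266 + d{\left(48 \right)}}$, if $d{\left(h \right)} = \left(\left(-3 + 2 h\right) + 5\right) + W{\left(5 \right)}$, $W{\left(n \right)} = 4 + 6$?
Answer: $-1024 + \sqrt{2374} \approx -975.28$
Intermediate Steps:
$W{\left(n \right)} = 10$
$d{\left(h \right)} = 12 + 2 h$ ($d{\left(h \right)} = \left(\left(-3 + 2 h\right) + 5\right) + 10 = \left(2 + 2 h\right) + 10 = 12 + 2 h$)
$D + \sqrt{2266 + d{\left(48 \right)}} = -1024 + \sqrt{2266 + \left(12 + 2 \cdot 48\right)} = -1024 + \sqrt{2266 + \left(12 + 96\right)} = -1024 + \sqrt{2266 + 108} = -1024 + \sqrt{2374}$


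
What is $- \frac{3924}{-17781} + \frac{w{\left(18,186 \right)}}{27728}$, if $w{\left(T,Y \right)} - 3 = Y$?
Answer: $\frac{37388427}{164343856} \approx 0.2275$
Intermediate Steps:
$w{\left(T,Y \right)} = 3 + Y$
$- \frac{3924}{-17781} + \frac{w{\left(18,186 \right)}}{27728} = - \frac{3924}{-17781} + \frac{3 + 186}{27728} = \left(-3924\right) \left(- \frac{1}{17781}\right) + 189 \cdot \frac{1}{27728} = \frac{1308}{5927} + \frac{189}{27728} = \frac{37388427}{164343856}$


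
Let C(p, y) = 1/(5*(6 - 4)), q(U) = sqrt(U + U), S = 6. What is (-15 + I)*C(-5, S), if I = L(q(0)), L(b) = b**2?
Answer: -3/2 ≈ -1.5000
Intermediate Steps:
q(U) = sqrt(2)*sqrt(U) (q(U) = sqrt(2*U) = sqrt(2)*sqrt(U))
C(p, y) = 1/10 (C(p, y) = 1/(5*2) = 1/10)
I = 0 (I = (sqrt(2)*sqrt(0))**2 = (sqrt(2)*0)**2 = 0**2 = 0)
(-15 + I)*C(-5, S) = (-15 + 0)*(1/10) = -15*1/10 = -3/2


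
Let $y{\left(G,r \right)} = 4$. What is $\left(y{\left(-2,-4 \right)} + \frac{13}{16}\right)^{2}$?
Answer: $\frac{5929}{256} \approx 23.16$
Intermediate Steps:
$\left(y{\left(-2,-4 \right)} + \frac{13}{16}\right)^{2} = \left(4 + \frac{13}{16}\right)^{2} = \left(\frac{77}{16}\right)^{2} = \frac{5929}{256}$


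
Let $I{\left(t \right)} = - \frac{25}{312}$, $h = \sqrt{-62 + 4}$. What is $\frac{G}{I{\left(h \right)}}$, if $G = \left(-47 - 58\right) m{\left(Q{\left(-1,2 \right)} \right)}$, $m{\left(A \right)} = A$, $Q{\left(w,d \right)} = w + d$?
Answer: $\frac{6552}{5} \approx 1310.4$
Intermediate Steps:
$Q{\left(w,d \right)} = d + w$
$h = i \sqrt{58}$ ($h = \sqrt{-58} = i \sqrt{58} \approx 7.6158 i$)
$I{\left(t \right)} = - \frac{25}{312}$ ($I{\left(t \right)} = \left(-25\right) \frac{1}{312} = - \frac{25}{312}$)
$G = -105$ ($G = \left(-47 - 58\right) \left(2 - 1\right) = \left(-105\right) 1 = -105$)
$\frac{G}{I{\left(h \right)}} = - \frac{105}{- \frac{25}{312}} = \left(-105\right) \left(- \frac{312}{25}\right) = \frac{6552}{5}$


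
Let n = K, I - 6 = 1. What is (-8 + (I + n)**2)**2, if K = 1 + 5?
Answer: 25921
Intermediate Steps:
I = 7 (I = 6 + 1 = 7)
K = 6
n = 6
(-8 + (I + n)**2)**2 = (-8 + (7 + 6)**2)**2 = (-8 + 13**2)**2 = (-8 + 169)**2 = 161**2 = 25921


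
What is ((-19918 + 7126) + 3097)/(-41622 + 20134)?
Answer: 9695/21488 ≈ 0.45118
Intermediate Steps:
((-19918 + 7126) + 3097)/(-41622 + 20134) = (-12792 + 3097)/(-21488) = -9695*(-1/21488) = 9695/21488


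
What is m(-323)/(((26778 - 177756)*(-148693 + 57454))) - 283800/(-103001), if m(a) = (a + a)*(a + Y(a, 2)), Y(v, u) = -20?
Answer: 114982088856917/41730799838463 ≈ 2.7553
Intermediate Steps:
m(a) = 2*a*(-20 + a) (m(a) = (a + a)*(a - 20) = (2*a)*(-20 + a) = 2*a*(-20 + a))
m(-323)/(((26778 - 177756)*(-148693 + 57454))) - 283800/(-103001) = (2*(-323)*(-20 - 323))/(((26778 - 177756)*(-148693 + 57454))) - 283800/(-103001) = (2*(-323)*(-343))/((-150978*(-91239))) - 283800*(-1/103001) = 221578/13775081742 + 283800/103001 = 221578*(1/13775081742) + 283800/103001 = 6517/405149463 + 283800/103001 = 114982088856917/41730799838463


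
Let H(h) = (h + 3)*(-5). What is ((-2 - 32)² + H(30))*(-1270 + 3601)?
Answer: 2310021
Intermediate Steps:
H(h) = -15 - 5*h (H(h) = (3 + h)*(-5) = -15 - 5*h)
((-2 - 32)² + H(30))*(-1270 + 3601) = ((-2 - 32)² + (-15 - 5*30))*(-1270 + 3601) = ((-34)² + (-15 - 150))*2331 = (1156 - 165)*2331 = 991*2331 = 2310021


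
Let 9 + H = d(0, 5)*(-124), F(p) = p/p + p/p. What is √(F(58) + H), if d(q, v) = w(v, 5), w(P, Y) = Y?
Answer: I*√627 ≈ 25.04*I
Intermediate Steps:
d(q, v) = 5
F(p) = 2 (F(p) = 1 + 1 = 2)
H = -629 (H = -9 + 5*(-124) = -9 - 620 = -629)
√(F(58) + H) = √(2 - 629) = √(-627) = I*√627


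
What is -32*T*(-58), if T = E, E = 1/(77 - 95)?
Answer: -928/9 ≈ -103.11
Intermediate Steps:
E = -1/18 (E = 1/(-18) = -1/18 ≈ -0.055556)
T = -1/18 ≈ -0.055556
-32*T*(-58) = -32*(-1/18)*(-58) = (16/9)*(-58) = -928/9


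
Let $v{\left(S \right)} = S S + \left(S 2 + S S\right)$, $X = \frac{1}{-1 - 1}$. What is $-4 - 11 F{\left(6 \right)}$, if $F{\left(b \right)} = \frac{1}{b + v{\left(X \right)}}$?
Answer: $-6$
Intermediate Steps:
$X = - \frac{1}{2}$ ($X = \frac{1}{-2} = - \frac{1}{2} \approx -0.5$)
$v{\left(S \right)} = 2 S + 2 S^{2}$ ($v{\left(S \right)} = S^{2} + \left(2 S + S^{2}\right) = S^{2} + \left(S^{2} + 2 S\right) = 2 S + 2 S^{2}$)
$F{\left(b \right)} = \frac{1}{- \frac{1}{2} + b}$ ($F{\left(b \right)} = \frac{1}{b + 2 \left(- \frac{1}{2}\right) \left(1 - \frac{1}{2}\right)} = \frac{1}{b + 2 \left(- \frac{1}{2}\right) \frac{1}{2}} = \frac{1}{b - \frac{1}{2}} = \frac{1}{- \frac{1}{2} + b}$)
$-4 - 11 F{\left(6 \right)} = -4 - 11 \frac{2}{-1 + 2 \cdot 6} = -4 - 11 \frac{2}{-1 + 12} = -4 - 11 \cdot \frac{2}{11} = -4 - 11 \cdot 2 \cdot \frac{1}{11} = -4 - 2 = -6$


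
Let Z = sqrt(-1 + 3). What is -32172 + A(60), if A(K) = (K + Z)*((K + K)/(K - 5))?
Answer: -352452/11 + 24*sqrt(2)/11 ≈ -32038.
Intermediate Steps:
Z = sqrt(2) ≈ 1.4142
A(K) = 2*K*(K + sqrt(2))/(-5 + K) (A(K) = (K + sqrt(2))*((K + K)/(K - 5)) = (K + sqrt(2))*((2*K)/(-5 + K)) = (K + sqrt(2))*(2*K/(-5 + K)) = 2*K*(K + sqrt(2))/(-5 + K))
-32172 + A(60) = -32172 + 2*60*(60 + sqrt(2))/(-5 + 60) = -32172 + 2*60*(60 + sqrt(2))/55 = -32172 + 2*60*(1/55)*(60 + sqrt(2)) = -32172 + (1440/11 + 24*sqrt(2)/11) = -352452/11 + 24*sqrt(2)/11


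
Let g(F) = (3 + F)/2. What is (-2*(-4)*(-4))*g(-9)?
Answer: 96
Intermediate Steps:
g(F) = 3/2 + F/2 (g(F) = (3 + F)*(½) = 3/2 + F/2)
(-2*(-4)*(-4))*g(-9) = (-2*(-4)*(-4))*(3/2 + (½)*(-9)) = (8*(-4))*(3/2 - 9/2) = -32*(-3) = 96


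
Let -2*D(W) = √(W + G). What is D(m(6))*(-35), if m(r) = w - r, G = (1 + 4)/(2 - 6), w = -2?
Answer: 35*I*√37/4 ≈ 53.224*I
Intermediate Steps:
G = -5/4 (G = 5/(-4) = 5*(-¼) = -5/4 ≈ -1.2500)
m(r) = -2 - r
D(W) = -√(-5/4 + W)/2 (D(W) = -√(W - 5/4)/2 = -√(-5/4 + W)/2)
D(m(6))*(-35) = -√(-5 + 4*(-2 - 1*6))/4*(-35) = -√(-5 + 4*(-2 - 6))/4*(-35) = -√(-5 + 4*(-8))/4*(-35) = -√(-5 - 32)/4*(-35) = -I*√37/4*(-35) = 35*I*√37/4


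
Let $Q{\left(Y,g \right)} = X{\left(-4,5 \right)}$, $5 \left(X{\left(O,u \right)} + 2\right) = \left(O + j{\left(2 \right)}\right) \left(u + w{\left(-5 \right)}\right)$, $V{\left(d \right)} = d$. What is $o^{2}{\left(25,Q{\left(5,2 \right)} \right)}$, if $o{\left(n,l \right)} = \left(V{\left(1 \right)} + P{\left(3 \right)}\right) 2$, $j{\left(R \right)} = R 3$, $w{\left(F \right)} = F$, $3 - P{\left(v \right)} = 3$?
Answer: $4$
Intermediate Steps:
$P{\left(v \right)} = 0$ ($P{\left(v \right)} = 3 - 3 = 0$)
$j{\left(R \right)} = 3 R$
$X{\left(O,u \right)} = -2 + \frac{\left(-5 + u\right) \left(6 + O\right)}{5}$ ($X{\left(O,u \right)} = -2 + \frac{\left(O + 3 \cdot 2\right) \left(u - 5\right)}{5} = -2 + \frac{\left(O + 6\right) \left(-5 + u\right)}{5} = -2 + \frac{\left(6 + O\right) \left(-5 + u\right)}{5} = -2 + \frac{\left(-5 + u\right) \left(6 + O\right)}{5}$)
$Q{\left(Y,g \right)} = -2$ ($Q{\left(Y,g \right)} = -8 - -4 + \frac{6}{5} \cdot 5 + \frac{1}{5} \left(-4\right) 5 = -8 + 4 + 6 - 4 = -2$)
$o{\left(n,l \right)} = 2$ ($o{\left(n,l \right)} = \left(1 + 0\right) 2 = 1 \cdot 2 = 2$)
$o^{2}{\left(25,Q{\left(5,2 \right)} \right)} = 2^{2} = 4$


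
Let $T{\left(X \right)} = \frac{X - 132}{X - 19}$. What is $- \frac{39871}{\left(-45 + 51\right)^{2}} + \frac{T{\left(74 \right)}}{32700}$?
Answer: $- \frac{5975666299}{5395500} \approx -1107.5$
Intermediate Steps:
$T{\left(X \right)} = \frac{-132 + X}{-19 + X}$
$- \frac{39871}{\left(-45 + 51\right)^{2}} + \frac{T{\left(74 \right)}}{32700} = - \frac{39871}{\left(-45 + 51\right)^{2}} + \frac{\frac{1}{-19 + 74} \left(-132 + 74\right)}{32700} = - \frac{39871}{6^{2}} + \frac{1}{55} \left(-58\right) \frac{1}{32700} = - \frac{39871}{36} + \frac{1}{55} \left(-58\right) \frac{1}{32700} = \left(-39871\right) \frac{1}{36} - \frac{29}{899250} = - \frac{39871}{36} - \frac{29}{899250} = - \frac{5975666299}{5395500}$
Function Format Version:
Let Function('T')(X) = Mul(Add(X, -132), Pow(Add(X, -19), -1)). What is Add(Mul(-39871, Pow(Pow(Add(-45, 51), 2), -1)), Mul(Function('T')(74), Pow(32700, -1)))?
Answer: Rational(-5975666299, 5395500) ≈ -1107.5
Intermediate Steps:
Function('T')(X) = Mul(Pow(Add(-19, X), -1), Add(-132, X)) (Function('T')(X) = Mul(Add(-132, X), Pow(Add(-19, X), -1)) = Mul(Pow(Add(-19, X), -1), Add(-132, X)))
Add(Mul(-39871, Pow(Pow(Add(-45, 51), 2), -1)), Mul(Function('T')(74), Pow(32700, -1))) = Add(Mul(-39871, Pow(Pow(Add(-45, 51), 2), -1)), Mul(Mul(Pow(Add(-19, 74), -1), Add(-132, 74)), Pow(32700, -1))) = Add(Mul(-39871, Pow(Pow(6, 2), -1)), Mul(Mul(Pow(55, -1), -58), Rational(1, 32700))) = Add(Mul(-39871, Pow(36, -1)), Mul(Mul(Rational(1, 55), -58), Rational(1, 32700))) = Add(Mul(-39871, Rational(1, 36)), Mul(Rational(-58, 55), Rational(1, 32700))) = Add(Rational(-39871, 36), Rational(-29, 899250)) = Rational(-5975666299, 5395500)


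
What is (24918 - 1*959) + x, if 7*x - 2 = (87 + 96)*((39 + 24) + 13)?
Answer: 181623/7 ≈ 25946.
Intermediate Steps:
x = 13910/7 (x = 2/7 + ((87 + 96)*((39 + 24) + 13))/7 = 2/7 + (183*(63 + 13))/7 = 2/7 + (183*76)/7 = 2/7 + (⅐)*13908 = 2/7 + 13908/7 = 13910/7 ≈ 1987.1)
(24918 - 1*959) + x = (24918 - 1*959) + 13910/7 = (24918 - 959) + 13910/7 = 23959 + 13910/7 = 181623/7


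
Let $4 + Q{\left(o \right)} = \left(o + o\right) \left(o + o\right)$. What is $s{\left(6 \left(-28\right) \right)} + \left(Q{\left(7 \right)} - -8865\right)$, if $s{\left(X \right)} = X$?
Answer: $8889$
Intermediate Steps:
$Q{\left(o \right)} = -4 + 4 o^{2}$ ($Q{\left(o \right)} = -4 + \left(o + o\right) \left(o + o\right) = -4 + 2 o 2 o = -4 + 4 o^{2}$)
$s{\left(6 \left(-28\right) \right)} + \left(Q{\left(7 \right)} - -8865\right) = 6 \left(-28\right) - \left(-8861 - 196\right) = -168 + \left(\left(-4 + 4 \cdot 49\right) + 8865\right) = -168 + \left(\left(-4 + 196\right) + 8865\right) = -168 + \left(192 + 8865\right) = -168 + 9057 = 8889$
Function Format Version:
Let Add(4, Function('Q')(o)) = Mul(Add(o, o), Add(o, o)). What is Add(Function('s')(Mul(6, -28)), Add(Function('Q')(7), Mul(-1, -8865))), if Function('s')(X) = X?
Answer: 8889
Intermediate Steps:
Function('Q')(o) = Add(-4, Mul(4, Pow(o, 2))) (Function('Q')(o) = Add(-4, Mul(Add(o, o), Add(o, o))) = Add(-4, Mul(Mul(2, o), Mul(2, o))) = Add(-4, Mul(4, Pow(o, 2))))
Add(Function('s')(Mul(6, -28)), Add(Function('Q')(7), Mul(-1, -8865))) = Add(Mul(6, -28), Add(Add(-4, Mul(4, Pow(7, 2))), Mul(-1, -8865))) = Add(-168, Add(Add(-4, Mul(4, 49)), 8865)) = Add(-168, Add(Add(-4, 196), 8865)) = Add(-168, Add(192, 8865)) = Add(-168, 9057) = 8889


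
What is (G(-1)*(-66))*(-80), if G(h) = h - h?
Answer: 0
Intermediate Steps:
G(h) = 0
(G(-1)*(-66))*(-80) = (0*(-66))*(-80) = 0*(-80) = 0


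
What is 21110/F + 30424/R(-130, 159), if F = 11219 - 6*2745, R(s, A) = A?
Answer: 156399934/834909 ≈ 187.33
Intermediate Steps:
F = -5251 (F = 11219 - 16470 = -5251)
21110/F + 30424/R(-130, 159) = 21110/(-5251) + 30424/159 = 21110*(-1/5251) + 30424*(1/159) = -21110/5251 + 30424/159 = 156399934/834909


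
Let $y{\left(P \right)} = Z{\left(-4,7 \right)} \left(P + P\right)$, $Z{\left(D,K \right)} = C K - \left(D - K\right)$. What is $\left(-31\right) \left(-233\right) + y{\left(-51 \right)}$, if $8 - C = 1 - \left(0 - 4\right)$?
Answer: $3959$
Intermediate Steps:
$C = 3$ ($C = 8 - \left(1 - \left(0 - 4\right)\right) = 8 - \left(1 - -4\right) = 8 - \left(1 + 4\right) = 8 - 5 = 3$)
$Z{\left(D,K \right)} = - D + 4 K$ ($Z{\left(D,K \right)} = 3 K - \left(D - K\right) = - D + 4 K$)
$y{\left(P \right)} = 64 P$ ($y{\left(P \right)} = \left(\left(-1\right) \left(-4\right) + 4 \cdot 7\right) \left(P + P\right) = \left(4 + 28\right) 2 P = 32 \cdot 2 P = 64 P$)
$\left(-31\right) \left(-233\right) + y{\left(-51 \right)} = \left(-31\right) \left(-233\right) + 64 \left(-51\right) = 7223 - 3264 = 3959$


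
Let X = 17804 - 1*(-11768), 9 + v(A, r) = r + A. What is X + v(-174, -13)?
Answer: 29376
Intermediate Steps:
v(A, r) = -9 + A + r (v(A, r) = -9 + (r + A) = -9 + (A + r) = -9 + A + r)
X = 29572 (X = 17804 + 11768 = 29572)
X + v(-174, -13) = 29572 + (-9 - 174 - 13) = 29572 - 196 = 29376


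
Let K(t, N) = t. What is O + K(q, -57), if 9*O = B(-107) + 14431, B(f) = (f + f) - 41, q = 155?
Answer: 15571/9 ≈ 1730.1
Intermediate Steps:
B(f) = -41 + 2*f (B(f) = 2*f - 41 = -41 + 2*f)
O = 14176/9 (O = ((-41 + 2*(-107)) + 14431)/9 = ((-41 - 214) + 14431)/9 = (-255 + 14431)/9 = (⅑)*14176 = 14176/9 ≈ 1575.1)
O + K(q, -57) = 14176/9 + 155 = 15571/9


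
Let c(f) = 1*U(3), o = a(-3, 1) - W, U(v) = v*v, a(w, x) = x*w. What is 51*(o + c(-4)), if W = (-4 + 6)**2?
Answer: 102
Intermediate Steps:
a(w, x) = w*x
U(v) = v**2
W = 4 (W = 2**2 = 4)
o = -7 (o = -3*1 - 1*4 = -3 - 4 = -7)
c(f) = 9 (c(f) = 1*3**2 = 1*9 = 9)
51*(o + c(-4)) = 51*(-7 + 9) = 51*2 = 102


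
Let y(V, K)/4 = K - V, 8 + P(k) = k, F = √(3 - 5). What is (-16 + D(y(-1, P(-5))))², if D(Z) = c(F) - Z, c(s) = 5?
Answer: 1369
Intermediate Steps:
F = I*√2 (F = √(-2) = I*√2 ≈ 1.4142*I)
P(k) = -8 + k
y(V, K) = -4*V + 4*K (y(V, K) = 4*(K - V) = -4*V + 4*K)
D(Z) = 5 - Z
(-16 + D(y(-1, P(-5))))² = (-16 + (5 - (-4*(-1) + 4*(-8 - 5))))² = (-16 + (5 - (4 + 4*(-13))))² = (-16 + (5 - (4 - 52)))² = (-16 + (5 - 1*(-48)))² = (-16 + (5 + 48))² = (-16 + 53)² = 37² = 1369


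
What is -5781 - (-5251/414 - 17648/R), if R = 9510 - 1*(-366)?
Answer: -1964783453/340722 ≈ -5766.5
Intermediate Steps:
R = 9876 (R = 9510 + 366 = 9876)
-5781 - (-5251/414 - 17648/R) = -5781 - (-5251/414 - 17648/9876) = -5781 - (-5251*1/414 - 17648*1/9876) = -5781 - (-5251/414 - 4412/2469) = -5781 - 1*(-4930429/340722) = -5781 + 4930429/340722 = -1964783453/340722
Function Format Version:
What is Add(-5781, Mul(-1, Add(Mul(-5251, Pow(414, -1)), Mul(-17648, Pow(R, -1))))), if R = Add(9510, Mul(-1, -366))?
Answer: Rational(-1964783453, 340722) ≈ -5766.5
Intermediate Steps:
R = 9876 (R = Add(9510, 366) = 9876)
Add(-5781, Mul(-1, Add(Mul(-5251, Pow(414, -1)), Mul(-17648, Pow(R, -1))))) = Add(-5781, Mul(-1, Add(Mul(-5251, Pow(414, -1)), Mul(-17648, Pow(9876, -1))))) = Add(-5781, Mul(-1, Add(Mul(-5251, Rational(1, 414)), Mul(-17648, Rational(1, 9876))))) = Add(-5781, Mul(-1, Add(Rational(-5251, 414), Rational(-4412, 2469)))) = Add(-5781, Mul(-1, Rational(-4930429, 340722))) = Add(-5781, Rational(4930429, 340722)) = Rational(-1964783453, 340722)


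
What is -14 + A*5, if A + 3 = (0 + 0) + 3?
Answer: -14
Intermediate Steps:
A = 0 (A = -3 + ((0 + 0) + 3) = -3 + (0 + 3) = -3 + 3 = 0)
-14 + A*5 = -14 + 0*5 = -14 + 0 = -14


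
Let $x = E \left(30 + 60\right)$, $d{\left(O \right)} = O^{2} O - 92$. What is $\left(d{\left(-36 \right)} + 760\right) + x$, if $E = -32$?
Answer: $-48868$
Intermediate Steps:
$d{\left(O \right)} = -92 + O^{3}$ ($d{\left(O \right)} = O^{3} - 92 = -92 + O^{3}$)
$x = -2880$ ($x = - 32 \left(30 + 60\right) = \left(-32\right) 90 = -2880$)
$\left(d{\left(-36 \right)} + 760\right) + x = \left(\left(-92 + \left(-36\right)^{3}\right) + 760\right) - 2880 = \left(\left(-92 - 46656\right) + 760\right) - 2880 = \left(-46748 + 760\right) - 2880 = -45988 - 2880 = -48868$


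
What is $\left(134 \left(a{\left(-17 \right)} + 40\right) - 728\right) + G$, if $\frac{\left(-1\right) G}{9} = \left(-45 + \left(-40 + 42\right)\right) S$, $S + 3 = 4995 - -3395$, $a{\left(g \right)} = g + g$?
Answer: $3245845$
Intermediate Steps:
$a{\left(g \right)} = 2 g$
$S = 8387$ ($S = -3 + \left(4995 - -3395\right) = -3 + \left(4995 + 3395\right) = -3 + 8390 = 8387$)
$G = 3245769$ ($G = - 9 \left(-45 + \left(-40 + 42\right)\right) 8387 = - 9 \left(-45 + 2\right) 8387 = - 9 \left(\left(-43\right) 8387\right) = \left(-9\right) \left(-360641\right) = 3245769$)
$\left(134 \left(a{\left(-17 \right)} + 40\right) - 728\right) + G = \left(134 \left(2 \left(-17\right) + 40\right) - 728\right) + 3245769 = \left(134 \left(-34 + 40\right) - 728\right) + 3245769 = \left(134 \cdot 6 - 728\right) + 3245769 = \left(804 - 728\right) + 3245769 = 76 + 3245769 = 3245845$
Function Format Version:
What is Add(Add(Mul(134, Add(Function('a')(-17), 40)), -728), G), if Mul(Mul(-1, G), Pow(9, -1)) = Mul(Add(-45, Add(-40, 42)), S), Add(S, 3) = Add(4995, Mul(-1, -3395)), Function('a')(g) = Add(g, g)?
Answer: 3245845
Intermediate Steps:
Function('a')(g) = Mul(2, g)
S = 8387 (S = Add(-3, Add(4995, Mul(-1, -3395))) = Add(-3, Add(4995, 3395)) = Add(-3, 8390) = 8387)
G = 3245769 (G = Mul(-9, Mul(Add(-45, Add(-40, 42)), 8387)) = Mul(-9, Mul(Add(-45, 2), 8387)) = Mul(-9, Mul(-43, 8387)) = Mul(-9, -360641) = 3245769)
Add(Add(Mul(134, Add(Function('a')(-17), 40)), -728), G) = Add(Add(Mul(134, Add(Mul(2, -17), 40)), -728), 3245769) = Add(Add(Mul(134, Add(-34, 40)), -728), 3245769) = Add(Add(Mul(134, 6), -728), 3245769) = Add(Add(804, -728), 3245769) = Add(76, 3245769) = 3245845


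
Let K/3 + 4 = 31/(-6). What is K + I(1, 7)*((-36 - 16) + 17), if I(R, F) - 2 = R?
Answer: -265/2 ≈ -132.50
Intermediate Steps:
K = -55/2 (K = -12 + 3*(31/(-6)) = -12 + 3*(31*(-⅙)) = -12 + 3*(-31/6) = -12 - 31/2 = -55/2 ≈ -27.500)
I(R, F) = 2 + R
K + I(1, 7)*((-36 - 16) + 17) = -55/2 + (2 + 1)*((-36 - 16) + 17) = -55/2 + 3*(-52 + 17) = -55/2 + 3*(-35) = -55/2 - 105 = -265/2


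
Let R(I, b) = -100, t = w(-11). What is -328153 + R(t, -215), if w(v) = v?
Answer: -328253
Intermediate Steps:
t = -11
-328153 + R(t, -215) = -328153 - 100 = -328253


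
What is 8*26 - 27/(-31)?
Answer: 6475/31 ≈ 208.87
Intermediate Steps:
8*26 - 27/(-31) = 208 - 27*(-1/31) = 208 + 27/31 = 6475/31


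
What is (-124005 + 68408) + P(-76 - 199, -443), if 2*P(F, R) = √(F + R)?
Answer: -55597 + I*√718/2 ≈ -55597.0 + 13.398*I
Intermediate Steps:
P(F, R) = √(F + R)/2
(-124005 + 68408) + P(-76 - 199, -443) = (-124005 + 68408) + √((-76 - 199) - 443)/2 = -55597 + √(-275 - 443)/2 = -55597 + √(-718)/2 = -55597 + (I*√718)/2 = -55597 + I*√718/2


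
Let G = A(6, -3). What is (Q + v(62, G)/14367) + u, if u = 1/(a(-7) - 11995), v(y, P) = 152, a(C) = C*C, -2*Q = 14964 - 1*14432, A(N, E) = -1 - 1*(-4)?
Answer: -15217098329/57209394 ≈ -265.99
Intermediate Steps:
A(N, E) = 3 (A(N, E) = -1 + 4 = 3)
G = 3
Q = -266 (Q = -(14964 - 1*14432)/2 = -(14964 - 14432)/2 = -1/2*532 = -266)
a(C) = C**2
u = -1/11946 (u = 1/((-7)**2 - 11995) = 1/(49 - 11995) = 1/(-11946) = -1/11946 ≈ -8.3710e-5)
(Q + v(62, G)/14367) + u = (-266 + 152/14367) - 1/11946 = -3821470/14367 - 1/11946 = -15217098329/57209394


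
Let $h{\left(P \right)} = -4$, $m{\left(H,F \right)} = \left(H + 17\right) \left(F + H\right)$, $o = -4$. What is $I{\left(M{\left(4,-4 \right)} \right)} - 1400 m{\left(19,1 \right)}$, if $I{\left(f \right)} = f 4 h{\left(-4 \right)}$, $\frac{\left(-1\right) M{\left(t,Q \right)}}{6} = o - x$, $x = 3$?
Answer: $-1008672$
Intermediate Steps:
$m{\left(H,F \right)} = \left(17 + H\right) \left(F + H\right)$
$M{\left(t,Q \right)} = 42$ ($M{\left(t,Q \right)} = - 6 \left(-4 - 3\right) = \left(-6\right) \left(-7\right) = 42$)
$I{\left(f \right)} = - 16 f$ ($I{\left(f \right)} = f 4 \left(-4\right) = 4 f \left(-4\right) = - 16 f$)
$I{\left(M{\left(4,-4 \right)} \right)} - 1400 m{\left(19,1 \right)} = \left(-16\right) 42 - 1400 \left(19^{2} + 17 \cdot 1 + 17 \cdot 19 + 1 \cdot 19\right) = -672 - 1400 \left(361 + 17 + 323 + 19\right) = -672 - 1008000 = -1008672$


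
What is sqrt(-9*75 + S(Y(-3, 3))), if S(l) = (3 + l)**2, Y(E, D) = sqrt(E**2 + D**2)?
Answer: 3*sqrt(-75 + (1 + sqrt(2))**2) ≈ 24.951*I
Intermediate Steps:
Y(E, D) = sqrt(D**2 + E**2)
sqrt(-9*75 + S(Y(-3, 3))) = sqrt(-9*75 + (3 + sqrt(3**2 + (-3)**2))**2) = sqrt(-675 + (3 + sqrt(9 + 9))**2) = sqrt(-675 + (3 + sqrt(18))**2) = sqrt(-675 + (3 + 3*sqrt(2))**2)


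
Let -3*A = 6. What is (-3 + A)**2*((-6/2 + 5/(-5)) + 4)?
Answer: 0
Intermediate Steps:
A = -2 (A = -1/3*6 = -2)
(-3 + A)**2*((-6/2 + 5/(-5)) + 4) = (-3 - 2)**2*((-6/2 + 5/(-5)) + 4) = (-5)**2*((-6*1/2 + 5*(-1/5)) + 4) = 25*((-3 - 1) + 4) = 25*(-4 + 4) = 25*0 = 0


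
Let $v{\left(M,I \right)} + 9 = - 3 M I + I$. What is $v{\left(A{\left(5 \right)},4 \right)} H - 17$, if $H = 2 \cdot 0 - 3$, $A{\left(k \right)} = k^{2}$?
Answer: $898$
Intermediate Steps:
$v{\left(M,I \right)} = -9 + I - 3 I M$ ($v{\left(M,I \right)} = -9 + \left(- 3 M I + I\right) = -9 - \left(- I + 3 I M\right) = -9 + I - 3 I M$)
$H = -3$ ($H = 0 - 3 = -3$)
$v{\left(A{\left(5 \right)},4 \right)} H - 17 = \left(-9 + 4 - 12 \cdot 5^{2}\right) \left(-3\right) - 17 = \left(-9 + 4 - 12 \cdot 25\right) \left(-3\right) - 17 = \left(-9 + 4 - 300\right) \left(-3\right) - 17 = \left(-305\right) \left(-3\right) - 17 = 915 - 17 = 898$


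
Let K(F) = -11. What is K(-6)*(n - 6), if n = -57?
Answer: 693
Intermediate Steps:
K(-6)*(n - 6) = -11*(-57 - 6) = -11*(-63) = 693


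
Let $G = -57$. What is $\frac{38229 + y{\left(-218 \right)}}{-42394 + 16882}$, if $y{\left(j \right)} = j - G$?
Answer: $- \frac{9517}{6378} \approx -1.4922$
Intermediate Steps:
$y{\left(j \right)} = 57 + j$ ($y{\left(j \right)} = j - -57 = j + 57 = 57 + j$)
$\frac{38229 + y{\left(-218 \right)}}{-42394 + 16882} = \frac{38229 + \left(57 - 218\right)}{-42394 + 16882} = \frac{38229 - 161}{-25512} = 38068 \left(- \frac{1}{25512}\right) = - \frac{9517}{6378}$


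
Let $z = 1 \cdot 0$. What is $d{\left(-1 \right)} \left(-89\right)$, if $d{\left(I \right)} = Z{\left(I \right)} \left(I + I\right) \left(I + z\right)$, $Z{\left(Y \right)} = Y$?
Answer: $178$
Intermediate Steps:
$z = 0$
$d{\left(I \right)} = 2 I^{3}$ ($d{\left(I \right)} = I \left(I + I\right) \left(I + 0\right) = I 2 I I = 2 I^{2} I = 2 I^{3}$)
$d{\left(-1 \right)} \left(-89\right) = 2 \left(-1\right)^{3} \left(-89\right) = 2 \left(-1\right) \left(-89\right) = \left(-2\right) \left(-89\right) = 178$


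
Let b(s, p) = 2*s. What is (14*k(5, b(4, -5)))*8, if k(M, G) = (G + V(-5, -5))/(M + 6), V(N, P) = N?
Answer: 336/11 ≈ 30.545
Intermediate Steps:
k(M, G) = (-5 + G)/(6 + M) (k(M, G) = (G - 5)/(M + 6) = (-5 + G)/(6 + M))
(14*k(5, b(4, -5)))*8 = (14*((-5 + 2*4)/(6 + 5)))*8 = (14*((-5 + 8)/11))*8 = (14*((1/11)*3))*8 = (14*(3/11))*8 = (42/11)*8 = 336/11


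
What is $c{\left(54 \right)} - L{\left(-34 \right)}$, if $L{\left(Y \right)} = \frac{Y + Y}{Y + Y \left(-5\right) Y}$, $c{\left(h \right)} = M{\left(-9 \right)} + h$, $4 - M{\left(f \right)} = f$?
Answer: $\frac{11455}{171} \approx 66.988$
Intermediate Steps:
$M{\left(f \right)} = 4 - f$
$c{\left(h \right)} = 13 + h$ ($c{\left(h \right)} = \left(4 - -9\right) + h = \left(4 + 9\right) + h = 13 + h$)
$L{\left(Y \right)} = \frac{2 Y}{Y - 5 Y^{2}}$ ($L{\left(Y \right)} = \frac{2 Y}{Y + - 5 Y Y} = \frac{2 Y}{Y - 5 Y^{2}}$)
$c{\left(54 \right)} - L{\left(-34 \right)} = \left(13 + 54\right) - - \frac{2}{-1 + 5 \left(-34\right)} = 67 - - \frac{2}{-1 - 170} = 67 - - \frac{2}{-171} = 67 - \left(-2\right) \left(- \frac{1}{171}\right) = 67 - \frac{2}{171} = \frac{11455}{171}$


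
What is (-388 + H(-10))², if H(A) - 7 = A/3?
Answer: 1329409/9 ≈ 1.4771e+5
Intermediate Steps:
H(A) = 7 + A/3
(-388 + H(-10))² = (-388 + (7 + (⅓)*(-10)))² = (-388 + (7 - 10/3))² = (-388 + 11/3)² = (-1153/3)² = 1329409/9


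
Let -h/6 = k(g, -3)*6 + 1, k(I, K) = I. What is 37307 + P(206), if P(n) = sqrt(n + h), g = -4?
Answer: 37307 + 2*sqrt(86) ≈ 37326.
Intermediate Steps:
h = 138 (h = -6*(-4*6 + 1) = -6*(-24 + 1) = -6*(-23) = 138)
P(n) = sqrt(138 + n) (P(n) = sqrt(n + 138) = sqrt(138 + n))
37307 + P(206) = 37307 + sqrt(138 + 206) = 37307 + sqrt(344) = 37307 + 2*sqrt(86)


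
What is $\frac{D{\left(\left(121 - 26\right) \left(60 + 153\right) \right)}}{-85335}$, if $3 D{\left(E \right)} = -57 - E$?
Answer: $\frac{6764}{85335} \approx 0.079264$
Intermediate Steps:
$D{\left(E \right)} = -19 - \frac{E}{3}$ ($D{\left(E \right)} = \frac{-57 - E}{3} = -19 - \frac{E}{3}$)
$\frac{D{\left(\left(121 - 26\right) \left(60 + 153\right) \right)}}{-85335} = \frac{-19 - \frac{\left(121 - 26\right) \left(60 + 153\right)}{3}}{-85335} = \left(-19 - \frac{95 \cdot 213}{3}\right) \left(- \frac{1}{85335}\right) = \left(-19 - 6745\right) \left(- \frac{1}{85335}\right) = \left(-6764\right) \left(- \frac{1}{85335}\right) = \frac{6764}{85335}$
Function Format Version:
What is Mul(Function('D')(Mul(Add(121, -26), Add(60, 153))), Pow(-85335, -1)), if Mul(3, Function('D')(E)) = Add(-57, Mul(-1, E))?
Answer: Rational(6764, 85335) ≈ 0.079264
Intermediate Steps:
Function('D')(E) = Add(-19, Mul(Rational(-1, 3), E)) (Function('D')(E) = Mul(Rational(1, 3), Add(-57, Mul(-1, E))) = Add(-19, Mul(Rational(-1, 3), E)))
Mul(Function('D')(Mul(Add(121, -26), Add(60, 153))), Pow(-85335, -1)) = Mul(Add(-19, Mul(Rational(-1, 3), Mul(Add(121, -26), Add(60, 153)))), Pow(-85335, -1)) = Mul(Add(-19, Mul(Rational(-1, 3), Mul(95, 213))), Rational(-1, 85335)) = Mul(Add(-19, Mul(Rational(-1, 3), 20235)), Rational(-1, 85335)) = Mul(Add(-19, -6745), Rational(-1, 85335)) = Mul(-6764, Rational(-1, 85335)) = Rational(6764, 85335)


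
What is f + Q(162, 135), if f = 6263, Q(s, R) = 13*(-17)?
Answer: 6042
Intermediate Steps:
Q(s, R) = -221
f + Q(162, 135) = 6263 - 221 = 6042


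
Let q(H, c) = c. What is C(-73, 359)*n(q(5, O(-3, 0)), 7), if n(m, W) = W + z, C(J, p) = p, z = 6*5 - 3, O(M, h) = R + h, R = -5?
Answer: 12206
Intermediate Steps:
O(M, h) = -5 + h
z = 27 (z = 30 - 3 = 27)
n(m, W) = 27 + W (n(m, W) = W + 27 = 27 + W)
C(-73, 359)*n(q(5, O(-3, 0)), 7) = 359*(27 + 7) = 359*34 = 12206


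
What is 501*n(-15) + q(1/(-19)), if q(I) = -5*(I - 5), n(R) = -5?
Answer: -47115/19 ≈ -2479.7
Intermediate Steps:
q(I) = 25 - 5*I (q(I) = -5*(-5 + I) = 25 - 5*I)
501*n(-15) + q(1/(-19)) = 501*(-5) + (25 - 5/(-19)) = -2505 + (25 - 5*(-1/19)) = -2505 + (25 + 5/19) = -2505 + 480/19 = -47115/19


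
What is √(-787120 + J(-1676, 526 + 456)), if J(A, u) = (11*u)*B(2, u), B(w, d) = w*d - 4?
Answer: 20*√50962 ≈ 4515.0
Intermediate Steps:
B(w, d) = -4 + d*w (B(w, d) = d*w - 4 = -4 + d*w)
J(A, u) = 11*u*(-4 + 2*u) (J(A, u) = (11*u)*(-4 + u*2) = (11*u)*(-4 + 2*u) = 11*u*(-4 + 2*u))
√(-787120 + J(-1676, 526 + 456)) = √(-787120 + 22*(526 + 456)*(-2 + (526 + 456))) = √(-787120 + 22*982*(-2 + 982)) = √(-787120 + 22*982*980) = √(-787120 + 21171920) = √20384800 = 20*√50962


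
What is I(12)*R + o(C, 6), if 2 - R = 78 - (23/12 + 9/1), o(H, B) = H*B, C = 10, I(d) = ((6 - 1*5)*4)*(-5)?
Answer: 4085/3 ≈ 1361.7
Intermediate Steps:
I(d) = -20 (I(d) = ((6 - 5)*4)*(-5) = (1*4)*(-5) = 4*(-5) = -20)
o(H, B) = B*H
R = -781/12 (R = 2 - (78 - (23/12 + 9/1)) = 2 - (78 - (23*(1/12) + 9*1)) = 2 - (78 - (23/12 + 9)) = 2 - (78 - 1*131/12) = 2 - (78 - 131/12) = 2 - 1*805/12 = 2 - 805/12 = -781/12 ≈ -65.083)
I(12)*R + o(C, 6) = -20*(-781/12) + 6*10 = 3905/3 + 60 = 4085/3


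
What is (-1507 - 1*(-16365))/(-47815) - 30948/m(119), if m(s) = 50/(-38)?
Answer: 5623084466/239075 ≈ 23520.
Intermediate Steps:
m(s) = -25/19 (m(s) = 50*(-1/38) = -25/19)
(-1507 - 1*(-16365))/(-47815) - 30948/m(119) = (-1507 - 1*(-16365))/(-47815) - 30948/(-25/19) = (-1507 + 16365)*(-1/47815) - 30948*(-19/25) = 14858*(-1/47815) + 588012/25 = -14858/47815 + 588012/25 = 5623084466/239075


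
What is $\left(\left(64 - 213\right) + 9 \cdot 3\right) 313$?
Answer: $-38186$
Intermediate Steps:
$\left(\left(64 - 213\right) + 9 \cdot 3\right) 313 = \left(-149 + 27\right) 313 = \left(-122\right) 313 = -38186$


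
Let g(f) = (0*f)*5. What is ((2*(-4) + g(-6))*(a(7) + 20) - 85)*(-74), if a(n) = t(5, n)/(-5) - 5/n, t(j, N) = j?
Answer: 119806/7 ≈ 17115.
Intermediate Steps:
g(f) = 0 (g(f) = 0*5 = 0)
a(n) = -1 - 5/n (a(n) = 5/(-5) - 5/n = 5*(-1/5) - 5/n = -1 - 5/n)
((2*(-4) + g(-6))*(a(7) + 20) - 85)*(-74) = ((2*(-4) + 0)*((-5 - 1*7)/7 + 20) - 85)*(-74) = ((-8 + 0)*((-5 - 7)/7 + 20) - 85)*(-74) = (-8*((1/7)*(-12) + 20) - 85)*(-74) = (-8*(-12/7 + 20) - 85)*(-74) = (-8*128/7 - 85)*(-74) = (-1024/7 - 85)*(-74) = -1619/7*(-74) = 119806/7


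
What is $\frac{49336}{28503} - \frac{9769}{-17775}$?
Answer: $\frac{42792341}{18764475} \approx 2.2805$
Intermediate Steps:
$\frac{49336}{28503} - \frac{9769}{-17775} = 49336 \cdot \frac{1}{28503} - - \frac{9769}{17775} = \frac{49336}{28503} + \frac{9769}{17775} = \frac{42792341}{18764475}$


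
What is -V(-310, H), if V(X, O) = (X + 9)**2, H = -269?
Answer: -90601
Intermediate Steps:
V(X, O) = (9 + X)**2
-V(-310, H) = -(9 - 310)**2 = -1*(-301)**2 = -1*90601 = -90601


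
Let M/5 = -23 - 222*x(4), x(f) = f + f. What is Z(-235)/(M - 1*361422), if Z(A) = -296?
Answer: 296/370417 ≈ 0.00079910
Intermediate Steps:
x(f) = 2*f
M = -8995 (M = 5*(-23 - 444*4) = 5*(-23 - 222*8) = 5*(-23 - 1776) = 5*(-1799) = -8995)
Z(-235)/(M - 1*361422) = -296/(-8995 - 1*361422) = -296/(-8995 - 361422) = -296/(-370417) = -296*(-1/370417) = 296/370417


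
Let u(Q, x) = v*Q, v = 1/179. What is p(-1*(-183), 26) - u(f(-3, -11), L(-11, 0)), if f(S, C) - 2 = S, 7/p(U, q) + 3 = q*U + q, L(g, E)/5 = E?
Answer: 862/122257 ≈ 0.0070507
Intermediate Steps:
L(g, E) = 5*E
p(U, q) = 7/(-3 + q + U*q) (p(U, q) = 7/(-3 + (q*U + q)) = 7/(-3 + (U*q + q)) = 7/(-3 + (q + U*q)) = 7/(-3 + q + U*q))
f(S, C) = 2 + S
v = 1/179 ≈ 0.0055866
u(Q, x) = Q/179
p(-1*(-183), 26) - u(f(-3, -11), L(-11, 0)) = 7/(-3 + 26 - 1*(-183)*26) - (2 - 3)/179 = 7/(-3 + 26 + 183*26) - (-1)/179 = 7/(-3 + 26 + 4758) - 1*(-1/179) = 7/4781 + 1/179 = 7*(1/4781) + 1/179 = 1/683 + 1/179 = 862/122257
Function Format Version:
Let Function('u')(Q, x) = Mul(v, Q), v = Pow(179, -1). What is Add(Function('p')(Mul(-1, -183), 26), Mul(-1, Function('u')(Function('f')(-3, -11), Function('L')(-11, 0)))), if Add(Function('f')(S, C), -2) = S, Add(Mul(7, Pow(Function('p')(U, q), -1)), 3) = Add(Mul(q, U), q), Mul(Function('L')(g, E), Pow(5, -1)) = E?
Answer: Rational(862, 122257) ≈ 0.0070507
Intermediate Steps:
Function('L')(g, E) = Mul(5, E)
Function('p')(U, q) = Mul(7, Pow(Add(-3, q, Mul(U, q)), -1)) (Function('p')(U, q) = Mul(7, Pow(Add(-3, Add(Mul(q, U), q)), -1)) = Mul(7, Pow(Add(-3, Add(Mul(U, q), q)), -1)) = Mul(7, Pow(Add(-3, Add(q, Mul(U, q))), -1)) = Mul(7, Pow(Add(-3, q, Mul(U, q)), -1)))
Function('f')(S, C) = Add(2, S)
v = Rational(1, 179) ≈ 0.0055866
Function('u')(Q, x) = Mul(Rational(1, 179), Q)
Add(Function('p')(Mul(-1, -183), 26), Mul(-1, Function('u')(Function('f')(-3, -11), Function('L')(-11, 0)))) = Add(Mul(7, Pow(Add(-3, 26, Mul(Mul(-1, -183), 26)), -1)), Mul(-1, Mul(Rational(1, 179), Add(2, -3)))) = Add(Mul(7, Pow(Add(-3, 26, Mul(183, 26)), -1)), Mul(-1, Mul(Rational(1, 179), -1))) = Add(Mul(7, Pow(Add(-3, 26, 4758), -1)), Mul(-1, Rational(-1, 179))) = Add(Mul(7, Pow(4781, -1)), Rational(1, 179)) = Add(Mul(7, Rational(1, 4781)), Rational(1, 179)) = Add(Rational(1, 683), Rational(1, 179)) = Rational(862, 122257)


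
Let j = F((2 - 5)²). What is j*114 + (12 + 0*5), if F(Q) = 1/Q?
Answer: 74/3 ≈ 24.667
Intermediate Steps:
j = ⅑ (j = 1/((2 - 5)²) = 1/((-3)²) = 1/9 = ⅑ ≈ 0.11111)
j*114 + (12 + 0*5) = (⅑)*114 + (12 + 0*5) = 38/3 + (12 + 0) = 38/3 + 12 = 74/3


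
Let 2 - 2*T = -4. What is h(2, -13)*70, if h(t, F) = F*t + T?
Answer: -1610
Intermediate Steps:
T = 3 (T = 1 - ½*(-4) = 1 + 2 = 3)
h(t, F) = 3 + F*t (h(t, F) = F*t + 3 = 3 + F*t)
h(2, -13)*70 = (3 - 13*2)*70 = (3 - 26)*70 = -23*70 = -1610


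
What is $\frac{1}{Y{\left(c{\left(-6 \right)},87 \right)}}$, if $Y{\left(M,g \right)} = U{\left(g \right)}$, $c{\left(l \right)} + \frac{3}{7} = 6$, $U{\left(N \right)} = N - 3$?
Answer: $\frac{1}{84} \approx 0.011905$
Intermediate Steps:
$U{\left(N \right)} = -3 + N$
$c{\left(l \right)} = \frac{39}{7}$ ($c{\left(l \right)} = - \frac{3}{7} + 6 = \frac{39}{7}$)
$Y{\left(M,g \right)} = -3 + g$
$\frac{1}{Y{\left(c{\left(-6 \right)},87 \right)}} = \frac{1}{-3 + 87} = \frac{1}{84}$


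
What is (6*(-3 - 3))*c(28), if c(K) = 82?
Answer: -2952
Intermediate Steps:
(6*(-3 - 3))*c(28) = (6*(-3 - 3))*82 = (6*(-6))*82 = -36*82 = -2952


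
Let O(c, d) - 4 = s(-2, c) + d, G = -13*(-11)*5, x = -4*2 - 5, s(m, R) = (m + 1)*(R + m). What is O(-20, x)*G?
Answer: 9295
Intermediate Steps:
s(m, R) = (1 + m)*(R + m)
x = -13 (x = -8 - 5 = -13)
G = 715 (G = 143*5 = 715)
O(c, d) = 6 + d - c (O(c, d) = 4 + ((c - 2 + (-2)² + c*(-2)) + d) = 4 + ((c - 2 + 4 - 2*c) + d) = 4 + ((2 - c) + d) = 4 + (2 + d - c) = 6 + d - c)
O(-20, x)*G = (6 - 13 - 1*(-20))*715 = (6 - 13 + 20)*715 = 13*715 = 9295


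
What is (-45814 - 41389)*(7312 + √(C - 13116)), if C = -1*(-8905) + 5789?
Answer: -637628336 - 87203*√1578 ≈ -6.4109e+8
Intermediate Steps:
C = 14694 (C = 8905 + 5789 = 14694)
(-45814 - 41389)*(7312 + √(C - 13116)) = (-45814 - 41389)*(7312 + √(14694 - 13116)) = -87203*(7312 + √1578) = -637628336 - 87203*√1578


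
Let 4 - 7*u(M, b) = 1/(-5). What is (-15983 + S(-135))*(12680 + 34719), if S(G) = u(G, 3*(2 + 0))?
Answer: -3787748888/5 ≈ -7.5755e+8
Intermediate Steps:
u(M, b) = 3/5 (u(M, b) = 4/7 - 1/7/(-5) = 4/7 - 1/7*(-1/5) = 4/7 + 1/35 = 3/5)
S(G) = 3/5
(-15983 + S(-135))*(12680 + 34719) = (-15983 + 3/5)*(12680 + 34719) = -79912/5*47399 = -3787748888/5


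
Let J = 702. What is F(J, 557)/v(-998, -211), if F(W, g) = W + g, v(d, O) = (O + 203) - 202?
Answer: -1259/210 ≈ -5.9952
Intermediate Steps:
v(d, O) = 1 + O (v(d, O) = (203 + O) - 202 = 1 + O)
F(J, 557)/v(-998, -211) = (702 + 557)/(1 - 211) = 1259/(-210) = 1259*(-1/210) = -1259/210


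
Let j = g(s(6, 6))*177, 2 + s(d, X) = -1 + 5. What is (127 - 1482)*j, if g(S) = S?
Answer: -479670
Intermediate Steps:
s(d, X) = 2 (s(d, X) = -2 + (-1 + 5) = -2 + 4 = 2)
j = 354 (j = 2*177 = 354)
(127 - 1482)*j = (127 - 1482)*354 = -1355*354 = -479670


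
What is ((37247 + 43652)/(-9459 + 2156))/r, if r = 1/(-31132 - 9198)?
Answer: 29932630/67 ≈ 4.4676e+5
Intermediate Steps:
r = -1/40330 (r = 1/(-40330) = -1/40330 ≈ -2.4795e-5)
((37247 + 43652)/(-9459 + 2156))/r = ((37247 + 43652)/(-9459 + 2156))/(-1/40330) = (80899/(-7303))*(-40330) = (80899*(-1/7303))*(-40330) = -80899/7303*(-40330) = 29932630/67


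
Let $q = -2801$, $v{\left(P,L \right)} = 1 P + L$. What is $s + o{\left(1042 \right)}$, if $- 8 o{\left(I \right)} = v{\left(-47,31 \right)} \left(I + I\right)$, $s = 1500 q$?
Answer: $-4197332$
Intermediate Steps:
$v{\left(P,L \right)} = L + P$ ($v{\left(P,L \right)} = P + L = L + P$)
$s = -4201500$ ($s = 1500 \left(-2801\right) = -4201500$)
$o{\left(I \right)} = 4 I$ ($o{\left(I \right)} = - \frac{\left(31 - 47\right) \left(I + I\right)}{8} = - \frac{\left(-16\right) 2 I}{8} = - \frac{\left(-32\right) I}{8} = 4 I$)
$s + o{\left(1042 \right)} = -4201500 + 4 \cdot 1042 = -4201500 + 4168 = -4197332$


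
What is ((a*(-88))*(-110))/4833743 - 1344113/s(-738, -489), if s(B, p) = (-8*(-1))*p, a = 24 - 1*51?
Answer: 6496074364639/18909602616 ≈ 343.53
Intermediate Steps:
a = -27 (a = 24 - 51 = -27)
s(B, p) = 8*p
((a*(-88))*(-110))/4833743 - 1344113/s(-738, -489) = (-27*(-88)*(-110))/4833743 - 1344113/(8*(-489)) = (2376*(-110))*(1/4833743) - 1344113/(-3912) = -261360*1/4833743 - 1344113*(-1/3912) = -261360/4833743 + 1344113/3912 = 6496074364639/18909602616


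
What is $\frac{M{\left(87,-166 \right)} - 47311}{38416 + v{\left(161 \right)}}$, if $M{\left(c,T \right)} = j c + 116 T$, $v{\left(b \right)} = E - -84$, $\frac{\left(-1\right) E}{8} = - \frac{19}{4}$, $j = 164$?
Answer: $- \frac{5811}{4282} \approx -1.3571$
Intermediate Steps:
$E = 38$ ($E = - 8 \left(- \frac{19}{4}\right) = - 8 \left(\left(-19\right) \frac{1}{4}\right) = \left(-8\right) \left(- \frac{19}{4}\right) = 38$)
$v{\left(b \right)} = 122$ ($v{\left(b \right)} = 38 - -84 = 38 + 84 = 122$)
$M{\left(c,T \right)} = 116 T + 164 c$ ($M{\left(c,T \right)} = 164 c + 116 T = 116 T + 164 c$)
$\frac{M{\left(87,-166 \right)} - 47311}{38416 + v{\left(161 \right)}} = \frac{\left(116 \left(-166\right) + 164 \cdot 87\right) - 47311}{38416 + 122} = \frac{\left(-19256 + 14268\right) - 47311}{38538} = \left(-4988 - 47311\right) \frac{1}{38538} = \left(-52299\right) \frac{1}{38538} = - \frac{5811}{4282}$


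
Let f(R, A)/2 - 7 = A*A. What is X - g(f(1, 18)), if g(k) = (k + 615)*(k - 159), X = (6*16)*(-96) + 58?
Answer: -651489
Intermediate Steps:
f(R, A) = 14 + 2*A² (f(R, A) = 14 + 2*(A*A) = 14 + 2*A²)
X = -9158 (X = 96*(-96) + 58 = -9216 + 58 = -9158)
g(k) = (-159 + k)*(615 + k) (g(k) = (615 + k)*(-159 + k) = (-159 + k)*(615 + k))
X - g(f(1, 18)) = -9158 - (-97785 + (14 + 2*18²)² + 456*(14 + 2*18²)) = -9158 - (-97785 + (14 + 2*324)² + 456*(14 + 2*324)) = -9158 - (-97785 + (14 + 648)² + 456*(14 + 648)) = -9158 - (-97785 + 662² + 456*662) = -9158 - (-97785 + 438244 + 301872) = -9158 - 1*642331 = -9158 - 642331 = -651489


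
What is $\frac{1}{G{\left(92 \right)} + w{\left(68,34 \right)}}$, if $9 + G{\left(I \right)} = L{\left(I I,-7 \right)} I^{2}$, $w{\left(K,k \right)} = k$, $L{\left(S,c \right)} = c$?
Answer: $- \frac{1}{59223} \approx -1.6885 \cdot 10^{-5}$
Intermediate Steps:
$G{\left(I \right)} = -9 - 7 I^{2}$
$\frac{1}{G{\left(92 \right)} + w{\left(68,34 \right)}} = \frac{1}{\left(-9 - 7 \cdot 92^{2}\right) + 34} = \frac{1}{\left(-9 - 59248\right) + 34} = \frac{1}{-59257 + 34} = \frac{1}{-59223} = - \frac{1}{59223}$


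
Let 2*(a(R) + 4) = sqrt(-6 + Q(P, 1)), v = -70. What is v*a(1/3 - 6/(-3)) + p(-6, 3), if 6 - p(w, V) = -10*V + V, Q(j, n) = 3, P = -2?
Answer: 313 - 35*I*sqrt(3) ≈ 313.0 - 60.622*I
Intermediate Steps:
a(R) = -4 + I*sqrt(3)/2 (a(R) = -4 + sqrt(-6 + 3)/2 = -4 + sqrt(-3)/2 = -4 + (I*sqrt(3))/2 = -4 + I*sqrt(3)/2)
p(w, V) = 6 + 9*V (p(w, V) = 6 - (-10*V + V) = 6 - (-9)*V = 6 + 9*V)
v*a(1/3 - 6/(-3)) + p(-6, 3) = -70*(-4 + I*sqrt(3)/2) + (6 + 9*3) = (280 - 35*I*sqrt(3)) + (6 + 27) = (280 - 35*I*sqrt(3)) + 33 = 313 - 35*I*sqrt(3)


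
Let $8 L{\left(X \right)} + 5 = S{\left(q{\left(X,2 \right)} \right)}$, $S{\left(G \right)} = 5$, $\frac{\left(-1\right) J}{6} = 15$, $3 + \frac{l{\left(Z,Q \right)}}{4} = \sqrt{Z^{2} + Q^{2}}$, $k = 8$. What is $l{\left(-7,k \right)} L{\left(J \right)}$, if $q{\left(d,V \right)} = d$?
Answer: $0$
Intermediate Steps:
$l{\left(Z,Q \right)} = -12 + 4 \sqrt{Q^{2} + Z^{2}}$ ($l{\left(Z,Q \right)} = -12 + 4 \sqrt{Z^{2} + Q^{2}} = -12 + 4 \sqrt{Q^{2} + Z^{2}}$)
$J = -90$ ($J = \left(-6\right) 15 = -90$)
$L{\left(X \right)} = 0$ ($L{\left(X \right)} = - \frac{5}{8} + \frac{1}{8} \cdot 5 = - \frac{5}{8} + \frac{5}{8} = 0$)
$l{\left(-7,k \right)} L{\left(J \right)} = \left(-12 + 4 \sqrt{8^{2} + \left(-7\right)^{2}}\right) 0 = \left(-12 + 4 \sqrt{64 + 49}\right) 0 = \left(-12 + 4 \sqrt{113}\right) 0 = 0$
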